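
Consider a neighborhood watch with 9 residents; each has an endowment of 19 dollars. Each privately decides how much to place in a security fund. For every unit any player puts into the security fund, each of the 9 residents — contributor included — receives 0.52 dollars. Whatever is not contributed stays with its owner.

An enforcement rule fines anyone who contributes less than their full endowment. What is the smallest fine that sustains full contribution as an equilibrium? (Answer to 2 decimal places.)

9.12 dollars

Given the others contribute fully, the best deviation is to contribute 0 (any partial contribution still incurs the fine and gives up units whose private return 0.52 is below 1).
Deviating from 19 to 0 saves 19 dollars but forfeits the deviator's share of the drop in the security fund: 0.52 × 19 = 9.88.
So the deviation gain is 19 − 9.88 = 9.12, and the fine must be at least 9.12 dollars to wipe it out.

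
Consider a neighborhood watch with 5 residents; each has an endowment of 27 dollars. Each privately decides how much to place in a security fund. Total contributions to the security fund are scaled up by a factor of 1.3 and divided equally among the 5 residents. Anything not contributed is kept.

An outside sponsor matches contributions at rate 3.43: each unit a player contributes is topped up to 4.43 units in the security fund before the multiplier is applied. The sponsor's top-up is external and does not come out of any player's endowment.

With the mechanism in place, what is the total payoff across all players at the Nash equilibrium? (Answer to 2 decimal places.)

With the mechanism, a contributed unit returns 1.3 × 4.43 / 5 = 1.1518 per unit of net cost to the contributor — now above 1 — so contributing fully is weakly dominant for every player.
So the Nash equilibrium is full contribution by all 5; the group earns 1.3 × 4.43 × 135 = 777.47.

777.47 dollars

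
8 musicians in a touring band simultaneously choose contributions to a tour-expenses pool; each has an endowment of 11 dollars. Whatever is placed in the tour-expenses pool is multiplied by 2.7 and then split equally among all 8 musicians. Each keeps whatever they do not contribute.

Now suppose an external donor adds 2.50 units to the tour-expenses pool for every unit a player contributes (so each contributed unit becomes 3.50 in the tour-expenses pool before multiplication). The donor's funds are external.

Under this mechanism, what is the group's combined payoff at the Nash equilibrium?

Under the mechanism each unit contributed yields 2.7 × 3.50 / 8 = 1.1813 back to its contributor per unit of net cost, which exceeds 1, making full contribution the dominant choice for everyone.
So the Nash equilibrium is full contribution by all 8; the group earns 2.7 × 3.50 × 88 = 831.60.

831.60 dollars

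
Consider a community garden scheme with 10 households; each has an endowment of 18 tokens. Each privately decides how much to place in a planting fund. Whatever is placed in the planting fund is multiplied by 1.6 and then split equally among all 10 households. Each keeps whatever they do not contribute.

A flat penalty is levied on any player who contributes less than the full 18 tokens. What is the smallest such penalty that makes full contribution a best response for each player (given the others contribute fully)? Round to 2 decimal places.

Given the others contribute fully, the best deviation is to contribute 0 (any partial contribution still incurs the fine and gives up units whose private return 0.1600 is below 1).
Deviating from 18 to 0 saves 18 tokens but forfeits the deviator's share of the drop in the planting fund: 1.6/10 × 18 = 2.88.
So the deviation gain is 18 − 2.88 = 15.12, and the fine must be at least 15.12 tokens to wipe it out.

15.12 tokens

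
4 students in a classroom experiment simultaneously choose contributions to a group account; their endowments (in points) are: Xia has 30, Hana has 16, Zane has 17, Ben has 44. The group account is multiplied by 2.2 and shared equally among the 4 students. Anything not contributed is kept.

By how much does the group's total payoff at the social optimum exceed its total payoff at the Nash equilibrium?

The private return per contributed unit is 2.2/4 = 0.5500 < 1 for every player regardless of endowment, so the Nash equilibrium is zero contribution and the group total is Σ E_j = 30 + 16 + 17 + 44 = 107.
Each contributed unit returns 2.200 to the group, so the social optimum is full contribution by everyone: group total = 2.200 × 107 = 235.40.
Efficiency loss = (2.200 − 1) × 107 = 128.40.

128.40 points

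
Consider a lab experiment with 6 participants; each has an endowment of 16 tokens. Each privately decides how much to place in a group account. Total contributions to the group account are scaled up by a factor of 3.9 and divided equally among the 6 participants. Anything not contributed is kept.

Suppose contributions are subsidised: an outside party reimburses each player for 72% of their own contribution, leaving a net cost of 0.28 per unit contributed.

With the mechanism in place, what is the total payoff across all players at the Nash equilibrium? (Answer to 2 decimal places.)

The effective private return per unit is now (3.9/6) / 0.28 = 2.3214 > 1, so every player's dominant strategy flips to full contribution.
So the Nash equilibrium is full contribution by all 6; the group earns 6 × (16 × 0.72 + 3.9 × 16) = 443.52.

443.52 tokens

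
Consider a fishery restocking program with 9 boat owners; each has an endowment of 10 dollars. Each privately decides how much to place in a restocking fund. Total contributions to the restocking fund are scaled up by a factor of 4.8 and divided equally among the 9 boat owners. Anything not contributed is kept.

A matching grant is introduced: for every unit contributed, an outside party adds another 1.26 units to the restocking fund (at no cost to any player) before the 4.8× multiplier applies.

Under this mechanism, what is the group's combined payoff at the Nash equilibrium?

976.32 dollars

With the mechanism, a contributed unit returns 4.8 × 2.26 / 9 = 1.2053 per unit of net cost to the contributor — now above 1 — so contributing fully is weakly dominant for every player.
At the Nash equilibrium everyone contributes 10. Group total payoff = 4.8 × 2.26 × 90 = 976.32.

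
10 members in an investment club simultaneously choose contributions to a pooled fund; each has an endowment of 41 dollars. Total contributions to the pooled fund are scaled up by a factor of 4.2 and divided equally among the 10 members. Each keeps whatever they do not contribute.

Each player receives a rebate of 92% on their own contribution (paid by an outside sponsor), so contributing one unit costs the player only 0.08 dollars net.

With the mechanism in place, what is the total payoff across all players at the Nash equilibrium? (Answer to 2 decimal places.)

2099.20 dollars

With the mechanism, a contributed unit returns (4.2/10) / 0.08 = 5.2500 per unit of net cost to the contributor — now above 1 — so contributing fully is weakly dominant for every player.
At the Nash equilibrium everyone contributes 41. Group total payoff = 10 × (41 × 0.92 + 4.2 × 41) = 2099.20.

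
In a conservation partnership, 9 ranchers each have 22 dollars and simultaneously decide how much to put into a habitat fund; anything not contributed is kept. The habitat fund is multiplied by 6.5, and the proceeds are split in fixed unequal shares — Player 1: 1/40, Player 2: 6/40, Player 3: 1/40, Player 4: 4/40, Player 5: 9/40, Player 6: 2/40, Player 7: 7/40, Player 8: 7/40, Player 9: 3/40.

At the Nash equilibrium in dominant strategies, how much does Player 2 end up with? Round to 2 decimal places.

A player with share s gets back 6.5·s per unit contributed, so full contribution is dominant for anyone with s > 1/6.5 = 0.1538 and zero contribution is dominant for anyone below.
Player 5, Player 7 and Player 8 clear that bar, contributing 22 each; the remaining 6 contribute 0. Total contributed: 66.
Player 2 keeps 22 and receives 6.5 × 66 × 6/40 = 64.35 from the habitat fund, for a payoff of 86.35.

86.35 dollars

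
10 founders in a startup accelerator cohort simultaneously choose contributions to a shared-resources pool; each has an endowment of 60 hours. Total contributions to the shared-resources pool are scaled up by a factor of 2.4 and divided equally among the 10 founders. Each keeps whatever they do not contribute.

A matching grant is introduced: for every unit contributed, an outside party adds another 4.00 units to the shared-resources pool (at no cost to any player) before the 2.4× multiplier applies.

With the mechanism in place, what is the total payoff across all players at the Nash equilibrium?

With the mechanism, a contributed unit returns 2.4 × 5.00 / 10 = 1.2000 per unit of net cost to the contributor — now above 1 — so contributing fully is weakly dominant for every player.
At the Nash equilibrium everyone contributes 60. Group total payoff = 2.4 × 5.00 × 600 = 7200.00.

7200.00 hours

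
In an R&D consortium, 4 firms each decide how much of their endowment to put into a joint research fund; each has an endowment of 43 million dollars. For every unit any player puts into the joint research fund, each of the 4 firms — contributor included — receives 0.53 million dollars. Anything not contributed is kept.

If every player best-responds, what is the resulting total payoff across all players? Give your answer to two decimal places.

The private return per contributed unit is 0.53 < 1, so contributing 0 is dominant for every player. At the Nash equilibrium everyone keeps their 43, and the group total is 4 × 43 = 172.

172.00 million dollars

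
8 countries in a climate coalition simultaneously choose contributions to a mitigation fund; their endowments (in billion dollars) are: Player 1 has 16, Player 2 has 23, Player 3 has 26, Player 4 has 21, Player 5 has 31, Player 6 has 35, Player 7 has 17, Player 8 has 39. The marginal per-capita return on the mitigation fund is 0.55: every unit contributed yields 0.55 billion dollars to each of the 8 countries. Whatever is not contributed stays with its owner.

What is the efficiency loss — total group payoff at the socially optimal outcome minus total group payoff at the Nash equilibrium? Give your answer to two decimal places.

The private return per contributed unit is 0.55 < 1 for everyone, so the Nash equilibrium is zero contribution and the group total is Σ E_j = 16 + 23 + 26 + 21 + 31 + 35 + 17 + 39 = 208.
Each contributed unit returns 4.400 to the group, so the social optimum is full contribution by everyone: group total = 4.400 × 208 = 915.20.
Efficiency loss = (4.400 − 1) × 208 = 707.20.

707.20 billion dollars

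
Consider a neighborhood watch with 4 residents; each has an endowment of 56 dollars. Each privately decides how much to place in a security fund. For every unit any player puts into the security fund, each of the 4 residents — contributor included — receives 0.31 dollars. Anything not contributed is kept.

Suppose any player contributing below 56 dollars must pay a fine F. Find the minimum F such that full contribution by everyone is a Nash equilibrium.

38.64 dollars

Given the others contribute fully, the best deviation is to contribute 0 (any partial contribution still incurs the fine and gives up units whose private return 0.31 is below 1).
Deviating from 56 to 0 saves 56 dollars but forfeits the deviator's share of the drop in the security fund: 0.31 × 56 = 17.36.
So the deviation gain is 56 − 17.36 = 38.64, and the fine must be at least 38.64 dollars to wipe it out.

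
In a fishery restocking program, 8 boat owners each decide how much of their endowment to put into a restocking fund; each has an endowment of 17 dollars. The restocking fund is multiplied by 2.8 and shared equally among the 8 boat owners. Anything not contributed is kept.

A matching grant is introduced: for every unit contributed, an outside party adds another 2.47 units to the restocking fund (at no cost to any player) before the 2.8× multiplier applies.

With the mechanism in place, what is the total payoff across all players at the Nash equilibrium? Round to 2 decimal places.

Under the mechanism each unit contributed yields 2.8 × 3.47 / 8 = 1.2145 back to its contributor per unit of net cost, which exceeds 1, making full contribution the dominant choice for everyone.
At the Nash equilibrium everyone contributes 17. Group total payoff = 2.8 × 3.47 × 136 = 1321.38.

1321.38 dollars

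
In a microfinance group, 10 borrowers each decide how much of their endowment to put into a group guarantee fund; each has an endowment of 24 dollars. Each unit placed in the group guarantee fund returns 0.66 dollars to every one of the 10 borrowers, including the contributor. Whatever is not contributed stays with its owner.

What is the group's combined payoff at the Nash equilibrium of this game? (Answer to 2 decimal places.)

240.00 dollars

The private return per contributed unit is 0.66 < 1, so contributing 0 is dominant for every player. At the Nash equilibrium everyone keeps their 24, and the group total is 10 × 24 = 240.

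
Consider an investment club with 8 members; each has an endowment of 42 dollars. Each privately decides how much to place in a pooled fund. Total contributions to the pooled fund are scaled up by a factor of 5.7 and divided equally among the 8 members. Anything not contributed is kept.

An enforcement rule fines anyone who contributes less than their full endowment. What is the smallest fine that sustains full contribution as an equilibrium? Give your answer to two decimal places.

12.08 dollars

Given the others contribute fully, the best deviation is to contribute 0 (any partial contribution still incurs the fine and gives up units whose private return 0.7125 is below 1).
Deviating from 42 to 0 saves 42 dollars but forfeits the deviator's share of the drop in the pooled fund: 5.7/8 × 42 = 29.92.
So the deviation gain is 42 − 29.92 = 12.08, and the fine must be at least 12.08 dollars to wipe it out.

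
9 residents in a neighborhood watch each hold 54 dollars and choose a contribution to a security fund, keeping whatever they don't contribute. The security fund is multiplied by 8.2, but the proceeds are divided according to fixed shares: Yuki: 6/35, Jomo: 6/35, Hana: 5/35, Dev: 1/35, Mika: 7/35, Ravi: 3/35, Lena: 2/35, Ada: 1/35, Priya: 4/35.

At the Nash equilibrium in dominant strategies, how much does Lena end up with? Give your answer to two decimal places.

Each unit j contributes comes back to j as 8.2 × (j's share), so j prefers to contribute only if that share exceeds 1/8.2 = 0.1220; otherwise keeping the unit dominates.
The shares above 0.1220 belong to Yuki, Jomo, Hana and Mika, contributing 54 each; the remaining 5 contribute 0. Total contributed: 216.
Lena keeps 54 and receives 8.2 × 216 × 2/35 = 101.21 from the security fund, for a payoff of 155.21.

155.21 dollars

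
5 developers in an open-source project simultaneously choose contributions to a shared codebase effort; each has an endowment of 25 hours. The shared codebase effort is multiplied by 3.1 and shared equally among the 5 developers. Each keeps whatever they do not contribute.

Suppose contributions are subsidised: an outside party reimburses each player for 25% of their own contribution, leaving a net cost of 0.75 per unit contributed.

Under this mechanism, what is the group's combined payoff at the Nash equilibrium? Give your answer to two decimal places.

The effective private return is (3.1/5) / 0.75 = 0.8267, which is still under 1, so the mechanism doesn't change anyone's dominant strategy: zero contribution.
Everyone keeps their endowment and the group total is 5 × 25 = 125.

125.00 hours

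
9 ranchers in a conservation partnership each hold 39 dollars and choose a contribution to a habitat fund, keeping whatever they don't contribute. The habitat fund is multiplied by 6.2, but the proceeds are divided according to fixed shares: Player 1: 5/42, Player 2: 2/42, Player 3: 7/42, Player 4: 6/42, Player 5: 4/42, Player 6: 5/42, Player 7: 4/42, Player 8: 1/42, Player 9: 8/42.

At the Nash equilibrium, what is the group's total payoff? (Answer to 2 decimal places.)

For player j, contributing a unit is worthwhile iff 6.2 × (j's share) ≥ 1, i.e. iff j's share is at least 0.1613.
Player 3 and Player 9 are above the threshold, contributing 39 each; the remaining 7 contribute 0. Total contributed: 78.
The habitat fund pays out 6.2 × 78 = 483.60 in total (split across the unequal shares, but the aggregate is all that matters for the group sum).
The 7 free-riders keep 39 each, adding 273. Group total = 273 + 483.60 = 756.60.

756.60 dollars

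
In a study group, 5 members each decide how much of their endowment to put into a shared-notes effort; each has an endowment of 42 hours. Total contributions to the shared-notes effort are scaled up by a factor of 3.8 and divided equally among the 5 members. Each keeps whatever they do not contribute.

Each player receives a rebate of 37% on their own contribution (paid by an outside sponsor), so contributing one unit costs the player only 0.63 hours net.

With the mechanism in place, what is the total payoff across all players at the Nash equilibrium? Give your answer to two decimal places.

875.70 hours

Under the mechanism each unit contributed yields (3.8/5) / 0.63 = 1.2063 back to its contributor per unit of net cost, which exceeds 1, making full contribution the dominant choice for everyone.
So the Nash equilibrium is full contribution by all 5; the group earns 5 × (42 × 0.37 + 3.8 × 42) = 875.70.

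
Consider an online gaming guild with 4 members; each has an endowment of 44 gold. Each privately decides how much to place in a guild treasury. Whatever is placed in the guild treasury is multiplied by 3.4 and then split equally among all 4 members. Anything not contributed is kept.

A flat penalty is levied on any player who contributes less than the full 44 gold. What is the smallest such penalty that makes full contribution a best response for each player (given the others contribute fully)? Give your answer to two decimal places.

Given the others contribute fully, the best deviation is to contribute 0 (any partial contribution still incurs the fine and gives up units whose private return 0.8500 is below 1).
Deviating from 44 to 0 saves 44 gold but forfeits the deviator's share of the drop in the guild treasury: 3.4/4 × 44 = 37.40.
So the deviation gain is 44 − 37.40 = 6.60, and the fine must be at least 6.60 gold to wipe it out.

6.60 gold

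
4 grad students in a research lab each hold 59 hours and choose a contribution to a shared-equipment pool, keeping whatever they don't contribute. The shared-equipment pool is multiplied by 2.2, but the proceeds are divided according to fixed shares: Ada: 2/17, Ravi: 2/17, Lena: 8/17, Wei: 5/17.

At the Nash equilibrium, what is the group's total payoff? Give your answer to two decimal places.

A player with share s gets back 2.2·s per unit contributed, so full contribution is dominant for anyone with s > 1/2.2 = 0.4545 and zero contribution is dominant for anyone below.
Only Lena (8/17) clears that bar, contributing 59; the remaining 3 contribute 0. Total contributed: 59.
The shared-equipment pool pays out 2.2 × 59 = 129.80 in total (split across the unequal shares, but the aggregate is all that matters for the group sum).
The 3 free-riders keep 59 each, adding 177. Group total = 177 + 129.80 = 306.80.

306.80 hours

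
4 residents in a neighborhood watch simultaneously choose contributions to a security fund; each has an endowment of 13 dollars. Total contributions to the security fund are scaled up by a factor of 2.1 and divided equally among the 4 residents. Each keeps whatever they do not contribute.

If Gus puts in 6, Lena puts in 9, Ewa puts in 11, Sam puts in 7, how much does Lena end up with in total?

Total contributed: 6 + 9 + 11 + 7 = 33.
Each receives 2.1 × 33 / 4 = 17.33 from the security fund.
Lena keeps 13 − 9 = 4, so Lena's payoff is 4 + 17.33 = 21.33.

21.33 dollars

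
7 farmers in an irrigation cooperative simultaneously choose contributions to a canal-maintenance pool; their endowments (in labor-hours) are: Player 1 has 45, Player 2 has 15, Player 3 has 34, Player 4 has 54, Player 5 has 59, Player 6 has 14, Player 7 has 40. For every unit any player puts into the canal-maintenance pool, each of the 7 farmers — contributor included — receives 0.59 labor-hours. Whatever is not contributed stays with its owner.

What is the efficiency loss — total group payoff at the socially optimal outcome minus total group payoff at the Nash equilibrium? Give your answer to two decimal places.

The private return per contributed unit is 0.59 < 1 for everyone, so the Nash equilibrium is zero contribution and the group total is Σ E_j = 45 + 15 + 34 + 54 + 59 + 14 + 40 = 261.
Each contributed unit returns 4.130 to the group, so the social optimum is full contribution by everyone: group total = 4.130 × 261 = 1077.93.
Efficiency loss = (4.130 − 1) × 261 = 816.93.

816.93 labor-hours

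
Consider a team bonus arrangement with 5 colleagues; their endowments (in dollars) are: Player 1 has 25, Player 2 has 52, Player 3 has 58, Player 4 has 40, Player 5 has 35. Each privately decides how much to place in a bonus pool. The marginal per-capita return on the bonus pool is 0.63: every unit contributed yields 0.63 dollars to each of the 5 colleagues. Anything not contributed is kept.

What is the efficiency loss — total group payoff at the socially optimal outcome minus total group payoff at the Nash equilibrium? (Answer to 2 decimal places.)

451.50 dollars

The private return per contributed unit is 0.63 < 1 for everyone, so the Nash equilibrium is zero contribution and the group total is Σ E_j = 25 + 52 + 58 + 40 + 35 = 210.
Each contributed unit returns 3.150 to the group, so the social optimum is full contribution by everyone: group total = 3.150 × 210 = 661.50.
Efficiency loss = (3.150 − 1) × 210 = 451.50.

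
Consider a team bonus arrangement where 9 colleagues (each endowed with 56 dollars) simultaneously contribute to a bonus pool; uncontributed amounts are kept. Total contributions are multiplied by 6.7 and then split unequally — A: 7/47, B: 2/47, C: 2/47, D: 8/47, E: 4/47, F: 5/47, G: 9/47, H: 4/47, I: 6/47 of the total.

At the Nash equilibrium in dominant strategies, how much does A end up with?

167.76 dollars

Each unit j contributes comes back to j as 6.7 × (j's share), so j prefers to contribute only if that share exceeds 1/6.7 = 0.1493; otherwise keeping the unit dominates.
D and G are above the threshold, contributing 56 each; the remaining 7 contribute 0. Total contributed: 112.
A keeps 56 and receives 6.7 × 112 × 7/47 = 111.76 from the bonus pool, for a payoff of 167.76.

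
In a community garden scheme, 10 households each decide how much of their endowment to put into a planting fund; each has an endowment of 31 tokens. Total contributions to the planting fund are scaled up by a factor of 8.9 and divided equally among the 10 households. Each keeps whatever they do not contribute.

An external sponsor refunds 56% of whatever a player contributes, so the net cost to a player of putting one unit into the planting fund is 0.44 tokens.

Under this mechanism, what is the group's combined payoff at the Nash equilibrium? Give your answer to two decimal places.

2932.60 tokens

With the mechanism, a contributed unit returns (8.9/10) / 0.44 = 2.0227 per unit of net cost to the contributor — now above 1 — so contributing fully is weakly dominant for every player.
At the Nash equilibrium everyone contributes 31. Group total payoff = 10 × (31 × 0.56 + 8.9 × 31) = 2932.60.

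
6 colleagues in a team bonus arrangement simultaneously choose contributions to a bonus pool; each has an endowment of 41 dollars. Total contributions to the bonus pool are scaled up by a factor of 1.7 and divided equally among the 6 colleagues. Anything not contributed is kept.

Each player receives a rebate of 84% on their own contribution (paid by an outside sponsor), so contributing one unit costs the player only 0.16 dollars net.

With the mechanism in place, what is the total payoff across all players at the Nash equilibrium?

624.84 dollars

The effective private return per unit is now (1.7/6) / 0.16 = 1.7708 > 1, so every player's dominant strategy flips to full contribution.
At the Nash equilibrium everyone contributes 41. Group total payoff = 6 × (41 × 0.84 + 1.7 × 41) = 624.84.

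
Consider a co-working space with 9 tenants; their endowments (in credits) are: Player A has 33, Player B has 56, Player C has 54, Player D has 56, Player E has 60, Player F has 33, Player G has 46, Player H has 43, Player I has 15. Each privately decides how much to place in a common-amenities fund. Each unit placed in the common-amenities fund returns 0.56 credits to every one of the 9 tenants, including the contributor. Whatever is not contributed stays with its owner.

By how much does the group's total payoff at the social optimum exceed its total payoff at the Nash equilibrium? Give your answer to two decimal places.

The private return per contributed unit is 0.56 < 1 for everyone, so the Nash equilibrium is zero contribution and the group total is Σ E_j = 33 + 56 + 54 + 56 + 60 + 33 + 46 + 43 + 15 = 396.
Each contributed unit returns 5.040 to the group, so the social optimum is full contribution by everyone: group total = 5.040 × 396 = 1995.84.
Efficiency loss = (5.040 − 1) × 396 = 1599.84.

1599.84 credits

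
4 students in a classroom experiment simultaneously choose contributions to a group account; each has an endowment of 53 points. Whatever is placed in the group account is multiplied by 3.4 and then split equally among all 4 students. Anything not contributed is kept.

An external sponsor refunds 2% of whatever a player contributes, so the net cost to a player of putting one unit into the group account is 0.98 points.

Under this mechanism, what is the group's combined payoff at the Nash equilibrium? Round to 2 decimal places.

212.00 points

The effective private return is (3.4/4) / 0.98 = 0.8673, which is still under 1, so the mechanism doesn't change anyone's dominant strategy: zero contribution.
Everyone keeps their endowment and the group total is 4 × 53 = 212.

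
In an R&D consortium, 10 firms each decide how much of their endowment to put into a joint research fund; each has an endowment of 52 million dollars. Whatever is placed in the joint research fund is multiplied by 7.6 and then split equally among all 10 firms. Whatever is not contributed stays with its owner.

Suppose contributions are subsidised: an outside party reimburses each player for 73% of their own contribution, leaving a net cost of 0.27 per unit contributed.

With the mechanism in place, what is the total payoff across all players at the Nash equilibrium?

Under the mechanism each unit contributed yields (7.6/10) / 0.27 = 2.8148 back to its contributor per unit of net cost, which exceeds 1, making full contribution the dominant choice for everyone.
So the Nash equilibrium is full contribution by all 10; the group earns 10 × (52 × 0.73 + 7.6 × 52) = 4331.60.

4331.60 million dollars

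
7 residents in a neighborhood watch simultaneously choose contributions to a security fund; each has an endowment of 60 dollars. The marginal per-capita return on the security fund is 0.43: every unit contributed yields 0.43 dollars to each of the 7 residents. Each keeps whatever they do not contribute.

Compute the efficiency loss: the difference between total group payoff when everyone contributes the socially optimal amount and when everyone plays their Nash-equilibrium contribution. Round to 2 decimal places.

The private return per contributed unit is 0.43 < 1, so contributing 0 is dominant for every player. At the Nash equilibrium everyone keeps their 60, and the group total is 7 × 60 = 420.
Each contributed unit returns 3.010 to the group as a whole (0.43 to each of 7 players), which exceeds 1, so the social optimum is full contribution: group total = 3.010 × 420 = 1264.20.
Efficiency loss = 1264.20 − 420 = 844.20.

844.20 dollars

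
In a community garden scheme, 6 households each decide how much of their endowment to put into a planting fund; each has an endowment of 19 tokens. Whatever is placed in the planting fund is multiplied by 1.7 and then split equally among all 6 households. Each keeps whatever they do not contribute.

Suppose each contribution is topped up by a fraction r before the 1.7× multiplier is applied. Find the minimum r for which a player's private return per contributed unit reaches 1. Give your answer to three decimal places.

With matching at rate r, one contributed unit becomes (1 + r) in the planting fund and returns 1.7 × (1 + r) / 6 to the contributor.
Setting this equal to 1: 1 + r = 6/1.7 = 3.5294.
So the minimum matching rate is r = 3.5294 − 1 = 2.529.

2.529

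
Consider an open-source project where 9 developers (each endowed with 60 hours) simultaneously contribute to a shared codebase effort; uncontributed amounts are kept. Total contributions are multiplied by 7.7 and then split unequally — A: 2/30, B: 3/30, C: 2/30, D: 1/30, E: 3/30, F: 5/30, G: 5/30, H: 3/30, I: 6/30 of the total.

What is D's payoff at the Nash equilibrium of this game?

106.20 hours

Each unit j contributes comes back to j as 7.7 × (j's share), so j prefers to contribute only if that share exceeds 1/7.7 = 0.1299; otherwise keeping the unit dominates.
F, G and I are above the threshold, contributing 60 each; the remaining 6 contribute 0. Total contributed: 180.
D keeps 60 and receives 7.7 × 180 × 1/30 = 46.20 from the shared codebase effort, for a payoff of 106.20.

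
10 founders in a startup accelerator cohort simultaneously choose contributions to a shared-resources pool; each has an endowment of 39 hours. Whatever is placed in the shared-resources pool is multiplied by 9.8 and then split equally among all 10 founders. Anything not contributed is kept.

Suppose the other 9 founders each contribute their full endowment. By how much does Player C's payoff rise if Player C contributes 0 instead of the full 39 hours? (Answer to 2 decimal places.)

0.78 hours

Switching from a contribution of 39 to 0 lets Player C keep an extra 39 hours, but lowers the shared-resources pool by 39, which costs Player C their own share of that drop: 9.8/10 × 39 = 38.22.
Net gain = 39 − 38.22 = 0.78. The private return per contributed unit (0.9800) is below 1, so free-riding is indeed the best response regardless of what the others do.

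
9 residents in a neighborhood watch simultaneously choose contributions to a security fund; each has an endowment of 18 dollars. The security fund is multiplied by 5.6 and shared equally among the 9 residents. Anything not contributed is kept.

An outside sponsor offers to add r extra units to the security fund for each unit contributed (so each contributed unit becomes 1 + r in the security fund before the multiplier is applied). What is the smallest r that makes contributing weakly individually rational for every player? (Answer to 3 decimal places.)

0.607

With matching at rate r, one contributed unit becomes (1 + r) in the security fund and returns 5.6 × (1 + r) / 9 to the contributor.
Setting this equal to 1: 1 + r = 9/5.6 = 1.6071.
So the minimum matching rate is r = 1.6071 − 1 = 0.607.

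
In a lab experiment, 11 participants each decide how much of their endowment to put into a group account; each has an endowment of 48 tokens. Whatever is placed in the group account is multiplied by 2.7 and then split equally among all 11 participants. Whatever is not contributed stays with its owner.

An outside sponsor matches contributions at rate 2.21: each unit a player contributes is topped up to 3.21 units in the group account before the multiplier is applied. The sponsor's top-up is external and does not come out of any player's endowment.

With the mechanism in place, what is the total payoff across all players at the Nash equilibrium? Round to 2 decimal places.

528.00 tokens

With the mechanism, a contributed unit returns 2.7 × 3.21 / 11 = 0.7879 per unit of net cost — still below 1 — so contributing 0 remains dominant for every player.
At the Nash equilibrium no one contributes; group total payoff = 11 × 48 = 528.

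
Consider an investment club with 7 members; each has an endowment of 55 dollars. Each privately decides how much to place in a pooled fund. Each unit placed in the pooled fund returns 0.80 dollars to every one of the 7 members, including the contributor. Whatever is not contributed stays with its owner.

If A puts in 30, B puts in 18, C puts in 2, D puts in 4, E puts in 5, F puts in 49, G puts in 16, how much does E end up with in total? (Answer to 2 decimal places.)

Total contributed: 30 + 18 + 2 + 4 + 5 + 49 + 16 = 124.
Each receives 0.80 × 124 = 99.20 from the pooled fund.
E keeps 55 − 5 = 50, so E's payoff is 50 + 99.20 = 149.20.

149.20 dollars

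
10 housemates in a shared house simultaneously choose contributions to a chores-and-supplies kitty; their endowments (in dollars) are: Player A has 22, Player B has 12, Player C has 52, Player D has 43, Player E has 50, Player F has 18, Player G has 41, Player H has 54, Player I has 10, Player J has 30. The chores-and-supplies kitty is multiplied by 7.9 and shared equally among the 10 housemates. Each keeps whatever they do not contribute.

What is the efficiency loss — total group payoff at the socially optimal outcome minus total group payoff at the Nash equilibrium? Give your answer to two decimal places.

The private return per contributed unit is 7.9/10 = 0.7900 < 1 for every player regardless of endowment, so the Nash equilibrium is zero contribution and the group total is Σ E_j = 22 + 12 + 52 + 43 + 50 + 18 + 41 + 54 + 10 + 30 = 332.
Each contributed unit returns 7.900 to the group, so the social optimum is full contribution by everyone: group total = 7.900 × 332 = 2622.80.
Efficiency loss = (7.900 − 1) × 332 = 2290.80.

2290.80 dollars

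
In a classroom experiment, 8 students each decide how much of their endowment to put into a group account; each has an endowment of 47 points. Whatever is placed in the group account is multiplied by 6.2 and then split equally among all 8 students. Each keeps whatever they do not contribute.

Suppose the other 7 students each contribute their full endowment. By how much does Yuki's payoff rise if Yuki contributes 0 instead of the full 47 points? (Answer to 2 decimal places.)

10.58 points

Switching from a contribution of 47 to 0 lets Yuki keep an extra 47 points, but lowers the group account by 47, which costs Yuki their own share of that drop: 6.2/8 × 47 = 36.42.
Net gain = 47 − 36.42 = 10.58. The private return per contributed unit (0.7750) is below 1, so free-riding is indeed the best response regardless of what the others do.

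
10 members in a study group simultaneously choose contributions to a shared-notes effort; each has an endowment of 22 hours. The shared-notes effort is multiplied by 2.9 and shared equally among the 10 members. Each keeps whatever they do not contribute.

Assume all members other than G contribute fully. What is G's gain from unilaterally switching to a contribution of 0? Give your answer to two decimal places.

Switching from a contribution of 22 to 0 lets G keep an extra 22 hours, but lowers the shared-notes effort by 22, which costs G their own share of that drop: 2.9/10 × 22 = 6.38.
Net gain = 22 − 6.38 = 15.62. The private return per contributed unit (0.2900) is below 1, so free-riding is indeed the best response regardless of what the others do.

15.62 hours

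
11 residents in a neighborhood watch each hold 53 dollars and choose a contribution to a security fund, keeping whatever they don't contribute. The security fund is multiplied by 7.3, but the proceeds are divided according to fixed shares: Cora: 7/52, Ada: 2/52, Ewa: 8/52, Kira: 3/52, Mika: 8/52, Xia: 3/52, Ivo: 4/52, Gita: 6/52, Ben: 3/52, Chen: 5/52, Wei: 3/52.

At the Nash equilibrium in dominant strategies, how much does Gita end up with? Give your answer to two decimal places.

142.28 dollars

Each unit j contributes comes back to j as 7.3 × (j's share), so j prefers to contribute only if that share exceeds 1/7.3 = 0.1370; otherwise keeping the unit dominates.
The shares above 0.1370 belong to Ewa and Mika, contributing 53 each; the remaining 9 contribute 0. Total contributed: 106.
Gita keeps 53 and receives 7.3 × 106 × 6/52 = 89.28 from the security fund, for a payoff of 142.28.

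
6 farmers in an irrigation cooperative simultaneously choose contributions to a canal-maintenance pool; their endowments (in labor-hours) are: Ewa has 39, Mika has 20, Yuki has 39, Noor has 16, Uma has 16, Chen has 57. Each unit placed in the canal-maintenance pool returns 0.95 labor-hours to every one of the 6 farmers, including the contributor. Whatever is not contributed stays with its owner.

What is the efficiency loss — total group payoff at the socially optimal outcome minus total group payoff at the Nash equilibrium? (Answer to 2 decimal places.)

878.90 labor-hours

The private return per contributed unit is 0.95 < 1 for everyone, so the Nash equilibrium is zero contribution and the group total is Σ E_j = 39 + 20 + 39 + 16 + 16 + 57 = 187.
Each contributed unit returns 5.700 to the group, so the social optimum is full contribution by everyone: group total = 5.700 × 187 = 1065.90.
Efficiency loss = (5.700 − 1) × 187 = 878.90.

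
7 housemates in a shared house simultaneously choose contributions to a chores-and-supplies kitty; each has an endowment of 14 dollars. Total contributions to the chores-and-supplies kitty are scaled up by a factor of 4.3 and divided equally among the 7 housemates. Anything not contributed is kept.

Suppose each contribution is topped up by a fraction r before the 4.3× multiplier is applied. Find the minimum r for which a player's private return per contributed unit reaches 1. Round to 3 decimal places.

With matching at rate r, one contributed unit becomes (1 + r) in the chores-and-supplies kitty and returns 4.3 × (1 + r) / 7 to the contributor.
Setting this equal to 1: 1 + r = 7/4.3 = 1.6279.
So the minimum matching rate is r = 1.6279 − 1 = 0.628.

0.628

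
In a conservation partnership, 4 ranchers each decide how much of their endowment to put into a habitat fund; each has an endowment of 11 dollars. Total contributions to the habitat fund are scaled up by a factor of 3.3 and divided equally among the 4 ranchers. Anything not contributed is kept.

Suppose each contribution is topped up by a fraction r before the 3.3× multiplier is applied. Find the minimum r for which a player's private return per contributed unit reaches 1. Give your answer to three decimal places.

0.212

With matching at rate r, one contributed unit becomes (1 + r) in the habitat fund and returns 3.3 × (1 + r) / 4 to the contributor.
Setting this equal to 1: 1 + r = 4/3.3 = 1.2121.
So the minimum matching rate is r = 1.2121 − 1 = 0.212.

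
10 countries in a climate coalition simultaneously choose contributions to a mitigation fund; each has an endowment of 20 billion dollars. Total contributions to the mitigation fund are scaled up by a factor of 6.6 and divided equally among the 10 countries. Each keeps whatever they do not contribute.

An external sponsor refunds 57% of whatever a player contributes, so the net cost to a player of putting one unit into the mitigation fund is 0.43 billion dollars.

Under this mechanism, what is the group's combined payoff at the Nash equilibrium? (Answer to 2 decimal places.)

1434.00 billion dollars

Under the mechanism each unit contributed yields (6.6/10) / 0.43 = 1.5349 back to its contributor per unit of net cost, which exceeds 1, making full contribution the dominant choice for everyone.
At the Nash equilibrium everyone contributes 20. Group total payoff = 10 × (20 × 0.57 + 6.6 × 20) = 1434.00.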